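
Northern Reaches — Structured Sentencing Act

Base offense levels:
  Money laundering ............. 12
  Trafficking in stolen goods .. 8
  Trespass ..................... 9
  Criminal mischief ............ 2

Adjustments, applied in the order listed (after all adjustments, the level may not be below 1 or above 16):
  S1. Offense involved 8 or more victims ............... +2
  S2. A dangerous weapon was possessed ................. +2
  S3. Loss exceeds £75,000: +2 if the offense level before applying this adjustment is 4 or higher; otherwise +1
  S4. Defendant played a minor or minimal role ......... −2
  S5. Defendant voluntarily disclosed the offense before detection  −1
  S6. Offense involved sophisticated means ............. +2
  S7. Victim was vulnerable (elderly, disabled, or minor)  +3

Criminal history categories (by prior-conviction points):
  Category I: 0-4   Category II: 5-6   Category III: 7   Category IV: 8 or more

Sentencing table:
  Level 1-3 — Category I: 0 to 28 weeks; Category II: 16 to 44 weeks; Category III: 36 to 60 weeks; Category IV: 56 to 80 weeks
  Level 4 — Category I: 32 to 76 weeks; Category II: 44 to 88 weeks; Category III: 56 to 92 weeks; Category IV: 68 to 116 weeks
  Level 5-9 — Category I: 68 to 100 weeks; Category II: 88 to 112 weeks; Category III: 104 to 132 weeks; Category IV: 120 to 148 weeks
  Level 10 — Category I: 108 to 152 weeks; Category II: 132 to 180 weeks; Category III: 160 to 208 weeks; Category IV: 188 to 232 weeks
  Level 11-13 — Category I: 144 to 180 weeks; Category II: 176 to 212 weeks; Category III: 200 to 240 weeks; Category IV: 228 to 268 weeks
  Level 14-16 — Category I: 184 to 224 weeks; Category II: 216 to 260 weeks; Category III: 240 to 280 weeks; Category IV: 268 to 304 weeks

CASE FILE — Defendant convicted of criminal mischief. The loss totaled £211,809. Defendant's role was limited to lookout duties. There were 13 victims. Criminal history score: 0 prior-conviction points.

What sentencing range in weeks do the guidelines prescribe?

Base offense level for criminal mischief: 2.
S1 applies: 2 + 2 = 4.
S2 does not apply.
S3 applies (level before this adjustment is 4 ≥ 4, so +2): 4 + 2 = 6.
S4 applies: 6 − 2 = 4.
S5 does not apply.
S6 does not apply.
S7 does not apply.
Final offense level: 4.
Criminal history: 0 prior points → Category I (0-4).
Level 4 falls in the 4 band.
Grid: Level 4 × Category I = 32-76 weeks.

32-76 weeks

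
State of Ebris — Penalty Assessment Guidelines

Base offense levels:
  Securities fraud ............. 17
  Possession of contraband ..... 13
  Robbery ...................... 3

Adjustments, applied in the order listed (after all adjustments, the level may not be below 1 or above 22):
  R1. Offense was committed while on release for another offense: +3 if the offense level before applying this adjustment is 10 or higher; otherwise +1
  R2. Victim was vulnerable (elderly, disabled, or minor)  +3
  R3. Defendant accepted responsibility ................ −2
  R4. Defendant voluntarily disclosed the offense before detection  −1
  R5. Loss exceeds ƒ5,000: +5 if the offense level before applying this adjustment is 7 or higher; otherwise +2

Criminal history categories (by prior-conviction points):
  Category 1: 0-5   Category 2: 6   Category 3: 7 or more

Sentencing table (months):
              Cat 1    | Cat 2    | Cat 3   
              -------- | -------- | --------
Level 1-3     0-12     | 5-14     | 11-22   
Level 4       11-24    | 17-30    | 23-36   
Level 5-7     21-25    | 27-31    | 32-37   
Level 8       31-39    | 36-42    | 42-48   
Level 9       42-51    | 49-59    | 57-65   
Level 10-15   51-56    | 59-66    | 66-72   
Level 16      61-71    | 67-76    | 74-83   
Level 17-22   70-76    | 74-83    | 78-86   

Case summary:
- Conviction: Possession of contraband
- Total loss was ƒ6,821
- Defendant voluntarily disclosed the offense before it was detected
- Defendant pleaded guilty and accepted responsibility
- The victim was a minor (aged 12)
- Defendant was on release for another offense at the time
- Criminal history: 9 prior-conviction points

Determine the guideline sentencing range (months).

Base offense level for possession of contraband: 13.
R1 applies (level before this adjustment is 13 ≥ 10, so +3): 13 + 3 = 16.
R2 applies: 16 + 3 = 19.
R3 applies: 19 − 2 = 17.
R4 applies: 17 − 1 = 16.
R5 applies (level before this adjustment is 16 ≥ 7, so +5): 16 + 5 = 21.
Final offense level: 21.
Criminal history: 9 prior points → Category 3 (7+).
Level 21 falls in the 17-22 band.
Grid: Level 17-22 × Category 3 = 78-86 months.

78-86 months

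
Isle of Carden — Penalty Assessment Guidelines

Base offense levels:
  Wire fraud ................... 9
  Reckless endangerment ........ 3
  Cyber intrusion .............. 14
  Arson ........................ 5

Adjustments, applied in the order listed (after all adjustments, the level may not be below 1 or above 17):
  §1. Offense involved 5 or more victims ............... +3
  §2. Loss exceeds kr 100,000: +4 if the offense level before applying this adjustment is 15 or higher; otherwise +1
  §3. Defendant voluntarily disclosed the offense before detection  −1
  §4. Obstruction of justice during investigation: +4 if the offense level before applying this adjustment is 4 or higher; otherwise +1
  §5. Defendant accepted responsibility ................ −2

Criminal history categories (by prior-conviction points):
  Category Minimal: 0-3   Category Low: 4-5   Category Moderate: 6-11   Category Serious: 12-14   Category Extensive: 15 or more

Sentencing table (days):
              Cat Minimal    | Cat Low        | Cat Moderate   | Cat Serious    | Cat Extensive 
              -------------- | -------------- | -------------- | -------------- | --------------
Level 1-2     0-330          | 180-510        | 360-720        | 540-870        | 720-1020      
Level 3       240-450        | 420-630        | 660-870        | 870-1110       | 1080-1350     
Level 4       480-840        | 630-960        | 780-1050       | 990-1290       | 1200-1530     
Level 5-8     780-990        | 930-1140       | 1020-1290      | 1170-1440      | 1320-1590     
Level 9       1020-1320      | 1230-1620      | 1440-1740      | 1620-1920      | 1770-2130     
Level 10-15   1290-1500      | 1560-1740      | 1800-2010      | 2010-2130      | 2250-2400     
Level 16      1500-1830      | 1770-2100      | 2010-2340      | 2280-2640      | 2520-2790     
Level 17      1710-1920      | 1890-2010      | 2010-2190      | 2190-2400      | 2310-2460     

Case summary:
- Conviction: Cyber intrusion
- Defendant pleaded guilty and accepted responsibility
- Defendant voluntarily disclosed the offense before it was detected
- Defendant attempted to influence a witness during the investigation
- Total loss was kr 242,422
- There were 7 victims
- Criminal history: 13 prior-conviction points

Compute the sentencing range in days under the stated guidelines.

Base offense level for cyber intrusion: 14.
§1 applies: 14 + 3 = 17.
§2 applies (level before this adjustment is 17 ≥ 15, so +4): 17 + 4 = 21.
§3 applies: 21 − 1 = 20.
§4 applies (level before this adjustment is 20 ≥ 4, so +4): 20 + 4 = 24.
§5 applies: 24 − 2 = 22.
Level 22 exceeds the maximum of 17; capped at 17.
Final offense level: 17.
Criminal history: 13 prior points → Category Serious (12-14).
Level 17 falls in the 17 band.
Grid: Level 17 × Category Serious = 2190-2400 days.

2190-2400 days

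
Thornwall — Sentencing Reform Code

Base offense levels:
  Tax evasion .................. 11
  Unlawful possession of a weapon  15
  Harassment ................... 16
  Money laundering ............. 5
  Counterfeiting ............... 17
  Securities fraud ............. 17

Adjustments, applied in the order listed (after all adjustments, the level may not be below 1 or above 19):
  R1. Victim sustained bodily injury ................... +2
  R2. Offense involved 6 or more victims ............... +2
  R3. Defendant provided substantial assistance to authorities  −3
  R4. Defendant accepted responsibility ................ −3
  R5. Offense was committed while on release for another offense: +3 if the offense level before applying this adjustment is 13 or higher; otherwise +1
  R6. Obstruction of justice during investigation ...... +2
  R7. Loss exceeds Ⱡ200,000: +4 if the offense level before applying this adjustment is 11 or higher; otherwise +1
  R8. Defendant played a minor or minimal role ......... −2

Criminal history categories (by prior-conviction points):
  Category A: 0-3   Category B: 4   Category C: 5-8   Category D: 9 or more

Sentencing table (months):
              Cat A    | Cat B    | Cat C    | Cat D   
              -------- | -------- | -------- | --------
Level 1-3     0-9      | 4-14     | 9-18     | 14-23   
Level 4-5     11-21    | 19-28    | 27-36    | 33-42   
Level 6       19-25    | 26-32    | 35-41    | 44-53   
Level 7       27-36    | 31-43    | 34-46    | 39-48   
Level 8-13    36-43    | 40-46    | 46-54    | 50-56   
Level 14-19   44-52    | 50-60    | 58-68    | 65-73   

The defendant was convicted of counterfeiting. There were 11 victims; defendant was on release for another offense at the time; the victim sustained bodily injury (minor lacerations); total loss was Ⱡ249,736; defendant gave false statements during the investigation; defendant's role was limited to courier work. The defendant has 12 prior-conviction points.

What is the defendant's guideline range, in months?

Base offense level for counterfeiting: 17.
R1 applies: 17 + 2 = 19.
R2 applies: 19 + 2 = 21.
R5 applies (level before this adjustment is 21 ≥ 13, so +3): 21 + 3 = 24.
R6 applies: 24 + 2 = 26.
R7 applies (level before this adjustment is 26 ≥ 11, so +4): 26 + 4 = 30.
R8 applies: 30 − 2 = 28.
Level 28 exceeds the maximum of 19; capped at 19.
Final offense level: 19.
Criminal history: 12 prior points → Category D (9+).
Level 19 falls in the 14-19 band.
Grid: Level 14-19 × Category D = 65-73 months.

65-73 months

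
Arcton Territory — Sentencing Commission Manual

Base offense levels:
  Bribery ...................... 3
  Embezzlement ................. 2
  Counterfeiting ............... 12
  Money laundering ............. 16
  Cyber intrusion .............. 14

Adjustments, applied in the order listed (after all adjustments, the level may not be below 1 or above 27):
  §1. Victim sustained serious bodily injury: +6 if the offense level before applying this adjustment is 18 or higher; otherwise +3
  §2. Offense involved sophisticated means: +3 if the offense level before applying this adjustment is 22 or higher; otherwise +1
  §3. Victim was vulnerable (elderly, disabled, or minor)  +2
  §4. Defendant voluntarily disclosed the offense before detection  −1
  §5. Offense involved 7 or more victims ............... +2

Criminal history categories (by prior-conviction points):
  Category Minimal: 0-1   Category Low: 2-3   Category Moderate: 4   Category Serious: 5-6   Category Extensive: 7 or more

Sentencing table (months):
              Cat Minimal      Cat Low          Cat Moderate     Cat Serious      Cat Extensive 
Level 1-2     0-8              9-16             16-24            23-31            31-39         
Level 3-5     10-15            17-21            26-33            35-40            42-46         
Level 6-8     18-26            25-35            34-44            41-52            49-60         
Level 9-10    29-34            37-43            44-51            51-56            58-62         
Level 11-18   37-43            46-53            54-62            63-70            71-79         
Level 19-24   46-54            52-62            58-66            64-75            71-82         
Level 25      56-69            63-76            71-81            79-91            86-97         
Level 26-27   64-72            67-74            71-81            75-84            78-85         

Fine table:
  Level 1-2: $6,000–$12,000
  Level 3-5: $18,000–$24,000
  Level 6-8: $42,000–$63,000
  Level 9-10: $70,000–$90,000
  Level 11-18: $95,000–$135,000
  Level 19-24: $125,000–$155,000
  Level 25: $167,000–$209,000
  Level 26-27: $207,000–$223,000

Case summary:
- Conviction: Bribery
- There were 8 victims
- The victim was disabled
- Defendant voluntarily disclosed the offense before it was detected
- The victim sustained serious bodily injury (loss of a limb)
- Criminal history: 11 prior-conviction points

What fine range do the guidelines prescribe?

$70,000–$90,000

Base offense level for bribery: 3.
§1 applies (level before this adjustment is 3 < 18, so +3): 3 + 3 = 6.
§2 does not apply.
§3 applies: 6 + 2 = 8.
§4 applies: 8 − 1 = 7.
§5 applies: 7 + 2 = 9.
Final offense level: 9.
Level 9 falls in the 9-10 band.
Fine table: Level 9-10 → $70,000–$90,000.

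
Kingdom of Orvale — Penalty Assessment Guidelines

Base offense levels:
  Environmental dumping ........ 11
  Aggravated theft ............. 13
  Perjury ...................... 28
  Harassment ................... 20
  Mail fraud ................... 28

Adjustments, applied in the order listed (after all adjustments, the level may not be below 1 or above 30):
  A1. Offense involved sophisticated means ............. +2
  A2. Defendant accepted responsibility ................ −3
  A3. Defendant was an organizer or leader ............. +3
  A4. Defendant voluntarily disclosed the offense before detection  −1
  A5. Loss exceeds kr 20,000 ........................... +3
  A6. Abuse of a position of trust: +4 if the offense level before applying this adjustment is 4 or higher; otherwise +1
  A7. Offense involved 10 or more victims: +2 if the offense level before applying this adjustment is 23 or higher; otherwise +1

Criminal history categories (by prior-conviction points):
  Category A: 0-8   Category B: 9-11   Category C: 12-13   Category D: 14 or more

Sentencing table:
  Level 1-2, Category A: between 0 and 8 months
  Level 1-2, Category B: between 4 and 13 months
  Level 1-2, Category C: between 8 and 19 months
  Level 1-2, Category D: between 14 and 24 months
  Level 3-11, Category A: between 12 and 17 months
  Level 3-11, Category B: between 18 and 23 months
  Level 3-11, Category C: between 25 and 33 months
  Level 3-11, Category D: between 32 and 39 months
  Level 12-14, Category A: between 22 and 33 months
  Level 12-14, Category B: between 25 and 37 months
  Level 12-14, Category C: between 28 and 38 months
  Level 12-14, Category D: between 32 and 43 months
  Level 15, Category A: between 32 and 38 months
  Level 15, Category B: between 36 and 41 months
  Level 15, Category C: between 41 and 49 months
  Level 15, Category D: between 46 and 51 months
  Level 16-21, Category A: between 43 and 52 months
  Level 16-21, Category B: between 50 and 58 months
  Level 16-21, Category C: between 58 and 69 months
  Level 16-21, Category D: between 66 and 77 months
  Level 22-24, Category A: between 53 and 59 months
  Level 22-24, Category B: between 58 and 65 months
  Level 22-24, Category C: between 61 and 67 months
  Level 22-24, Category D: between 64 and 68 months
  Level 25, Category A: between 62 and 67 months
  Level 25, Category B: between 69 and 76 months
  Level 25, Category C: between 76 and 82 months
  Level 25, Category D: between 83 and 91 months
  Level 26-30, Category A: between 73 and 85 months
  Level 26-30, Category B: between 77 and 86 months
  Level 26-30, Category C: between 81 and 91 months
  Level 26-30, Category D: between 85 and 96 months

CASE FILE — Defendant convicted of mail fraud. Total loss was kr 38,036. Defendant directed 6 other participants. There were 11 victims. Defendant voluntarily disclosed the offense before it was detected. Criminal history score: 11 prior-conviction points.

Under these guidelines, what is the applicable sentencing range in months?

77-86 months

Base offense level for mail fraud: 28.
A1 does not apply.
A3 applies: 28 + 3 = 31.
A4 applies: 31 − 1 = 30.
A5 applies: 30 + 3 = 33.
A7 applies (level before this adjustment is 33 ≥ 23, so +2): 33 + 2 = 35.
Level 35 exceeds the maximum of 30; capped at 30.
Final offense level: 30.
Criminal history: 11 prior points → Category B (9-11).
Level 30 falls in the 26-30 band.
Grid: Level 26-30 × Category B = 77-86 months.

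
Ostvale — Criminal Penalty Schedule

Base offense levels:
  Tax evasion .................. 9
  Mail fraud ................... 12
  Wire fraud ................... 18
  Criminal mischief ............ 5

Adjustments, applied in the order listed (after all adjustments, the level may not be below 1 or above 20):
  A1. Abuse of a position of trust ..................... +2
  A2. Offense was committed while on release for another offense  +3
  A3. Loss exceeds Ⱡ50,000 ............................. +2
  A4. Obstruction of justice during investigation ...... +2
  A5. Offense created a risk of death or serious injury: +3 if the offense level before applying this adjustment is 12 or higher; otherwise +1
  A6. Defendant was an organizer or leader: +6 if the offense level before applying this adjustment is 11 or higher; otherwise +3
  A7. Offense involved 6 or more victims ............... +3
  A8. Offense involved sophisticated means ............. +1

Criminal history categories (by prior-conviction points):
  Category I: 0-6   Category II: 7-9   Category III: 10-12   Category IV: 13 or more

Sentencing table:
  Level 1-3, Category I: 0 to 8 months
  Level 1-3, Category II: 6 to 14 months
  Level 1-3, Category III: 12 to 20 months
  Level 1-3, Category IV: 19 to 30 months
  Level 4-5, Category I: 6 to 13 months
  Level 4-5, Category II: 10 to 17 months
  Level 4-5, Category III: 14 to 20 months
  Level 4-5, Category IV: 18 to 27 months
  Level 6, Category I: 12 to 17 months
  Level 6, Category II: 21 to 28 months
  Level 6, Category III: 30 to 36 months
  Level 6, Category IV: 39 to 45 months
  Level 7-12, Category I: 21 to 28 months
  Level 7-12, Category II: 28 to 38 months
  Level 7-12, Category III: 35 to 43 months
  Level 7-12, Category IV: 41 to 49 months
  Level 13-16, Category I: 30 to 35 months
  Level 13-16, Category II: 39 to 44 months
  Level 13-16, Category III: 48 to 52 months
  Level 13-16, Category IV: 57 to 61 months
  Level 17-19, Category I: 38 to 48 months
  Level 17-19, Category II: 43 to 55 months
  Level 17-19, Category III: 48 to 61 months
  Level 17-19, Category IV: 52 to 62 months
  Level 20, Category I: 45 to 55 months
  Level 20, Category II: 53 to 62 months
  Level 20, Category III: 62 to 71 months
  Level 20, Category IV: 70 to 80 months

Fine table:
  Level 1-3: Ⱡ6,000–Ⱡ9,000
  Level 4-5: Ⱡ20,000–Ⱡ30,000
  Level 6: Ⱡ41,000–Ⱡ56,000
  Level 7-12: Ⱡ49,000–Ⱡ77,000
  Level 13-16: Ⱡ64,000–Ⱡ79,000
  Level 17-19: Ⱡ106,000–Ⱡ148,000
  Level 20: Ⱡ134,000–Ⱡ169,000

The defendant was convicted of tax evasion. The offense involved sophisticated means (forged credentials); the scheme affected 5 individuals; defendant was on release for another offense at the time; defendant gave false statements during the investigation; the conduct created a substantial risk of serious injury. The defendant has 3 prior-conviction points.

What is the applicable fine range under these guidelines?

Ⱡ106,000–Ⱡ148,000

Base offense level for tax evasion: 9.
A1 does not apply.
A2 applies: 9 + 3 = 12.
A4 applies: 12 + 2 = 14.
A5 applies (level before this adjustment is 14 ≥ 12, so +3): 14 + 3 = 17.
A8 applies: 17 + 1 = 18.
Final offense level: 18.
Level 18 falls in the 17-19 band.
Fine table: Level 17-19 → Ⱡ106,000–Ⱡ148,000.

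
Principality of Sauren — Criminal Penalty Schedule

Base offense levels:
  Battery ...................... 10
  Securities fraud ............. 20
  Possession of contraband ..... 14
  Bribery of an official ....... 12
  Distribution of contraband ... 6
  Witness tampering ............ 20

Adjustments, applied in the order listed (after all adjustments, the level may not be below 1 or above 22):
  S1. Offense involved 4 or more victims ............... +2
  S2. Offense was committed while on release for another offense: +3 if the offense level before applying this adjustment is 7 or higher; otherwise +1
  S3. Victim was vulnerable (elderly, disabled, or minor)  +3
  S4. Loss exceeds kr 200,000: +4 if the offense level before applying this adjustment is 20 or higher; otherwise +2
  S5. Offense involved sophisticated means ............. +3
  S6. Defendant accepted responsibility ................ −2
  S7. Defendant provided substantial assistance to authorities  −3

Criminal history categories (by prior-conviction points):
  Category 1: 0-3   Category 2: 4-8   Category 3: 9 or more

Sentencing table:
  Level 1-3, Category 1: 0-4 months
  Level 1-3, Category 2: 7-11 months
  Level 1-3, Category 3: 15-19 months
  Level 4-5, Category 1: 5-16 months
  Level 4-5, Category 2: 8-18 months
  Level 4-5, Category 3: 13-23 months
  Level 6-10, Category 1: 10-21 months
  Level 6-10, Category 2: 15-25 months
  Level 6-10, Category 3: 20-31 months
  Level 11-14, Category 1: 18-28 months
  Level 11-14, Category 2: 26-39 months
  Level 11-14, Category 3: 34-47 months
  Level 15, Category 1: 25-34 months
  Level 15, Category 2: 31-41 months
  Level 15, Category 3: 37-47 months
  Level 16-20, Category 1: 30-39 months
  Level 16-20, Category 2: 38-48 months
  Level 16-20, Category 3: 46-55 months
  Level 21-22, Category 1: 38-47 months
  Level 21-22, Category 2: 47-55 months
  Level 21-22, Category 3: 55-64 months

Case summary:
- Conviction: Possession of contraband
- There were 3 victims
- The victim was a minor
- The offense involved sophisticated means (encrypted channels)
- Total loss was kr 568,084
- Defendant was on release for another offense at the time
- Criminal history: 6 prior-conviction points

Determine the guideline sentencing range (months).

47-55 months

Base offense level for possession of contraband: 14.
S2 applies (level before this adjustment is 14 ≥ 7, so +3): 14 + 3 = 17.
S3 applies: 17 + 3 = 20.
S4 applies (level before this adjustment is 20 ≥ 20, so +4): 20 + 4 = 24.
S5 applies: 24 + 3 = 27.
S6 does not apply.
Level 27 exceeds the maximum of 22; capped at 22.
Final offense level: 22.
Criminal history: 6 prior points → Category 2 (4-8).
Level 22 falls in the 21-22 band.
Grid: Level 21-22 × Category 2 = 47-55 months.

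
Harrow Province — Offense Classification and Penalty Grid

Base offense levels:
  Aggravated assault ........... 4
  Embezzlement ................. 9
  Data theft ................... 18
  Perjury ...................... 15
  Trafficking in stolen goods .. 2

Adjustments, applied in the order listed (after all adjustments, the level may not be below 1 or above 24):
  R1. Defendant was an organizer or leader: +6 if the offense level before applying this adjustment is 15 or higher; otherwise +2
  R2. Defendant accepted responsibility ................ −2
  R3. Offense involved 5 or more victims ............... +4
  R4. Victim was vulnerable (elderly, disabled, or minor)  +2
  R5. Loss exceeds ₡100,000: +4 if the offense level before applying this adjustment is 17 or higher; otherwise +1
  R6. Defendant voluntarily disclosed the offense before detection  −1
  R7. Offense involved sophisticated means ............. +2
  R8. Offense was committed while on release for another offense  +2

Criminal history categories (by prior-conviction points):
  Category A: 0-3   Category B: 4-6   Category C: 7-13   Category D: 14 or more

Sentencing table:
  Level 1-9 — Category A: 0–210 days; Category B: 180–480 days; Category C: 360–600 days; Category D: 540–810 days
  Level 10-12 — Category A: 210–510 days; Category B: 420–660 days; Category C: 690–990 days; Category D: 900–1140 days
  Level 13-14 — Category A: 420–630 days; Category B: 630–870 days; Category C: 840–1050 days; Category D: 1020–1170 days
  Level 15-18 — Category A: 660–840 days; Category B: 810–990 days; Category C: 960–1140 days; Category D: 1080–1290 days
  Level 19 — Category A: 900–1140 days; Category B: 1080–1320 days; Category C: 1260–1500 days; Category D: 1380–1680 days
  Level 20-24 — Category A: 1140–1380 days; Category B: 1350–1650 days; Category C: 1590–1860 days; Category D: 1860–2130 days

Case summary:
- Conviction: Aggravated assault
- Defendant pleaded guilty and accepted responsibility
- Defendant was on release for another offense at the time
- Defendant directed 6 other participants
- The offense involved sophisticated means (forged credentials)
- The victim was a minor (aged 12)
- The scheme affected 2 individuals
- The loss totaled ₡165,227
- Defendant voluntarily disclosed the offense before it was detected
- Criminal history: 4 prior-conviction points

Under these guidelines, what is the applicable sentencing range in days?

Base offense level for aggravated assault: 4.
R1 applies (level before this adjustment is 4 < 15, so +2): 4 + 2 = 6.
R2 applies: 6 − 2 = 4.
R4 applies: 4 + 2 = 6.
R5 applies (level before this adjustment is 6 < 17, so +1): 6 + 1 = 7.
R6 applies: 7 − 1 = 6.
R7 applies: 6 + 2 = 8.
R8 applies: 8 + 2 = 10.
Final offense level: 10.
Criminal history: 4 prior points → Category B (4-6).
Level 10 falls in the 10-12 band.
Grid: Level 10-12 × Category B = 420-660 days.

420-660 days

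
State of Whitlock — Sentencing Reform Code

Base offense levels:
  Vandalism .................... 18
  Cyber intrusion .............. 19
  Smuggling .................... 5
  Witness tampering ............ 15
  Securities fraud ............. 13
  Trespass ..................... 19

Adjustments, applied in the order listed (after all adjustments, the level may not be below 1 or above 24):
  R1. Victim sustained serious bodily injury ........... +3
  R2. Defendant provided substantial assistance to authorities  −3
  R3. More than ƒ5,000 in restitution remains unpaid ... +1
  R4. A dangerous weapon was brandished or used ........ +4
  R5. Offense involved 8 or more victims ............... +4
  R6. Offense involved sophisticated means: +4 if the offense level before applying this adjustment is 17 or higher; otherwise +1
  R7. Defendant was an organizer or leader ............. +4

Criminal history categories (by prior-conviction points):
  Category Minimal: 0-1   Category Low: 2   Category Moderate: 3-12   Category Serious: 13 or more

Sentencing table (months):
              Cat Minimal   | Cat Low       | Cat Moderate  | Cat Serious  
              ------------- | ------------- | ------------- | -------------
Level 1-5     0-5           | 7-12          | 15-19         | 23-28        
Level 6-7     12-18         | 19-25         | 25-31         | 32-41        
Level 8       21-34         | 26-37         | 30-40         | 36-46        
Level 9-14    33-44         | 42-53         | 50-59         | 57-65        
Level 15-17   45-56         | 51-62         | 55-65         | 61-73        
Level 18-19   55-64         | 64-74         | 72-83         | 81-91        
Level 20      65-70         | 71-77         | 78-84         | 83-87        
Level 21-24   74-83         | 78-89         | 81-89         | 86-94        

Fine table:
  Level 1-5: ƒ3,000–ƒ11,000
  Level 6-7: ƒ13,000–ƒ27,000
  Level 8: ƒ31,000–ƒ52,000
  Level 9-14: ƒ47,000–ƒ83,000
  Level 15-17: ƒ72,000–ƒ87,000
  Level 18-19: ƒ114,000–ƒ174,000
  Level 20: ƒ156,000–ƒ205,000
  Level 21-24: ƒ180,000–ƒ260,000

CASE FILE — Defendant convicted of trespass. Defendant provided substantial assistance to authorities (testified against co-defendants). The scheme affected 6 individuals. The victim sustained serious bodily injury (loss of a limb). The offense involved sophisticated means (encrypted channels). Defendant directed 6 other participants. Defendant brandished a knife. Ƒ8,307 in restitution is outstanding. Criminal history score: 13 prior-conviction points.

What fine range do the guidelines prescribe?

ƒ180,000–ƒ260,000

Base offense level for trespass: 19.
R1 applies: 19 + 3 = 22.
R2 applies: 22 − 3 = 19.
R3 applies: 19 + 1 = 20.
R4 applies: 20 + 4 = 24.
R6 applies (level before this adjustment is 24 ≥ 17, so +4): 24 + 4 = 28.
R7 applies: 28 + 4 = 32.
Level 32 exceeds the maximum of 24; capped at 24.
Final offense level: 24.
Level 24 falls in the 21-24 band.
Fine table: Level 21-24 → ƒ180,000–ƒ260,000.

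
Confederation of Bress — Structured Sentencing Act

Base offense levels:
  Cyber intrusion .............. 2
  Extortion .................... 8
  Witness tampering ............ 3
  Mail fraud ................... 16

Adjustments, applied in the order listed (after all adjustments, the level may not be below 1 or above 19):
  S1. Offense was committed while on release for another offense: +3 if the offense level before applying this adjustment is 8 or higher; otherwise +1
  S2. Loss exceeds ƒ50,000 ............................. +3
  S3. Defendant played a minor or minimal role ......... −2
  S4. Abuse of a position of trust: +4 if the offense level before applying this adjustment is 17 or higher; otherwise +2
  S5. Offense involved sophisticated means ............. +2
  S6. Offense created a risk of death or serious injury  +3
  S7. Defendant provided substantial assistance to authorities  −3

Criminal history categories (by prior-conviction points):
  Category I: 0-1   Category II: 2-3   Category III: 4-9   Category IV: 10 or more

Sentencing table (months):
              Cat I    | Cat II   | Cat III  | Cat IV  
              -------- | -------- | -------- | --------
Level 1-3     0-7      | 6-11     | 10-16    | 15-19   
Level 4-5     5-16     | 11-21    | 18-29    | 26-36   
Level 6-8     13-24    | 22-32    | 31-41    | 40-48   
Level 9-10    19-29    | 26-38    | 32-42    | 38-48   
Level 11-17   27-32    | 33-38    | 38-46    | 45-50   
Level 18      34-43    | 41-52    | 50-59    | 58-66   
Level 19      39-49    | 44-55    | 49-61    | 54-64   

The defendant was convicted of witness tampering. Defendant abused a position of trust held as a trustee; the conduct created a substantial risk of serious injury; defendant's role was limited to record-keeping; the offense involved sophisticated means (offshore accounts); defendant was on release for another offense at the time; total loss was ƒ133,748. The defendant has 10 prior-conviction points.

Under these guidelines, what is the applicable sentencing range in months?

Base offense level for witness tampering: 3.
S1 applies (level before this adjustment is 3 < 8, so +1): 3 + 1 = 4.
S2 applies: 4 + 3 = 7.
S3 applies: 7 − 2 = 5.
S4 applies (level before this adjustment is 5 < 17, so +2): 5 + 2 = 7.
S5 applies: 7 + 2 = 9.
S6 applies: 9 + 3 = 12.
S7 does not apply.
Final offense level: 12.
Criminal history: 10 prior points → Category IV (10+).
Level 12 falls in the 11-17 band.
Grid: Level 11-17 × Category IV = 45-50 months.

45-50 months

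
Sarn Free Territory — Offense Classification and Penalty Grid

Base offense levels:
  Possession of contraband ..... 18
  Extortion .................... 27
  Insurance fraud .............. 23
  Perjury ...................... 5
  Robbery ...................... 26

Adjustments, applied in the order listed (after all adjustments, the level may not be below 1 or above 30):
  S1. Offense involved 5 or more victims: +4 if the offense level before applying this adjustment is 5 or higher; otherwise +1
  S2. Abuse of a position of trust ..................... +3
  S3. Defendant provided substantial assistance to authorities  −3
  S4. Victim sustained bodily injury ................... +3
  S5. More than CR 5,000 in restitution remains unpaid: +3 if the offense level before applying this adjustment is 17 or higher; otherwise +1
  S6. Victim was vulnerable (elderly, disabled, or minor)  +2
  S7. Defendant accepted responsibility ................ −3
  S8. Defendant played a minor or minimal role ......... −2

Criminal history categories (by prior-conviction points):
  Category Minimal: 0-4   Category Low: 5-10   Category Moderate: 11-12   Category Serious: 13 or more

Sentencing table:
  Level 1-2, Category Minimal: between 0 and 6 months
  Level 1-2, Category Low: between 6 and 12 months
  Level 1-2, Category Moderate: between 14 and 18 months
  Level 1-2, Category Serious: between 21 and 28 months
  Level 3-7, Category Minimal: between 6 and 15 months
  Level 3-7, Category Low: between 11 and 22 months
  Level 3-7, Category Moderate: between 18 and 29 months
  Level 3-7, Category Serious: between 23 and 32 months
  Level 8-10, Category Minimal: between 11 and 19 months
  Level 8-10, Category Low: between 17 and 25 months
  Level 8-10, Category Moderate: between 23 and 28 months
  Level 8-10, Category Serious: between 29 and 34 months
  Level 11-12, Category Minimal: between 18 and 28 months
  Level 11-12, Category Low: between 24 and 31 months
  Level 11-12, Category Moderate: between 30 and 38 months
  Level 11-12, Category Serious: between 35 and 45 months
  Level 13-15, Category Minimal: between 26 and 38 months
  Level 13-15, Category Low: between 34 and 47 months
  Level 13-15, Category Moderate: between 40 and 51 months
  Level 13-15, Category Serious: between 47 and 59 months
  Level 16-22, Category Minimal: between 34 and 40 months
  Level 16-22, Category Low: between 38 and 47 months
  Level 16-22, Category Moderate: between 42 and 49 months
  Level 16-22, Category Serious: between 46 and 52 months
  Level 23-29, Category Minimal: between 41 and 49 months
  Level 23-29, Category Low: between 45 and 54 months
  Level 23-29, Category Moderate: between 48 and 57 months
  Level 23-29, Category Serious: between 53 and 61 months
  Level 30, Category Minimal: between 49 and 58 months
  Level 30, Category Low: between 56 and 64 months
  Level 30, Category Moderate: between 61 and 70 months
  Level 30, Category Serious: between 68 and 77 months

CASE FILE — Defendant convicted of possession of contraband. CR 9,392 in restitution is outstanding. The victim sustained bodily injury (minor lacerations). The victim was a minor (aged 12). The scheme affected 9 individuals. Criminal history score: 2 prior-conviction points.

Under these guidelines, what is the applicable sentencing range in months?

Base offense level for possession of contraband: 18.
S1 applies (level before this adjustment is 18 ≥ 5, so +4): 18 + 4 = 22.
S2 does not apply.
S3 does not apply.
S4 applies: 22 + 3 = 25.
S5 applies (level before this adjustment is 25 ≥ 17, so +3): 25 + 3 = 28.
S6 applies: 28 + 2 = 30.
S7 does not apply.
S8 does not apply.
Final offense level: 30.
Criminal history: 2 prior points → Category Minimal (0-4).
Level 30 falls in the 30 band.
Grid: Level 30 × Category Minimal = 49-58 months.

49-58 months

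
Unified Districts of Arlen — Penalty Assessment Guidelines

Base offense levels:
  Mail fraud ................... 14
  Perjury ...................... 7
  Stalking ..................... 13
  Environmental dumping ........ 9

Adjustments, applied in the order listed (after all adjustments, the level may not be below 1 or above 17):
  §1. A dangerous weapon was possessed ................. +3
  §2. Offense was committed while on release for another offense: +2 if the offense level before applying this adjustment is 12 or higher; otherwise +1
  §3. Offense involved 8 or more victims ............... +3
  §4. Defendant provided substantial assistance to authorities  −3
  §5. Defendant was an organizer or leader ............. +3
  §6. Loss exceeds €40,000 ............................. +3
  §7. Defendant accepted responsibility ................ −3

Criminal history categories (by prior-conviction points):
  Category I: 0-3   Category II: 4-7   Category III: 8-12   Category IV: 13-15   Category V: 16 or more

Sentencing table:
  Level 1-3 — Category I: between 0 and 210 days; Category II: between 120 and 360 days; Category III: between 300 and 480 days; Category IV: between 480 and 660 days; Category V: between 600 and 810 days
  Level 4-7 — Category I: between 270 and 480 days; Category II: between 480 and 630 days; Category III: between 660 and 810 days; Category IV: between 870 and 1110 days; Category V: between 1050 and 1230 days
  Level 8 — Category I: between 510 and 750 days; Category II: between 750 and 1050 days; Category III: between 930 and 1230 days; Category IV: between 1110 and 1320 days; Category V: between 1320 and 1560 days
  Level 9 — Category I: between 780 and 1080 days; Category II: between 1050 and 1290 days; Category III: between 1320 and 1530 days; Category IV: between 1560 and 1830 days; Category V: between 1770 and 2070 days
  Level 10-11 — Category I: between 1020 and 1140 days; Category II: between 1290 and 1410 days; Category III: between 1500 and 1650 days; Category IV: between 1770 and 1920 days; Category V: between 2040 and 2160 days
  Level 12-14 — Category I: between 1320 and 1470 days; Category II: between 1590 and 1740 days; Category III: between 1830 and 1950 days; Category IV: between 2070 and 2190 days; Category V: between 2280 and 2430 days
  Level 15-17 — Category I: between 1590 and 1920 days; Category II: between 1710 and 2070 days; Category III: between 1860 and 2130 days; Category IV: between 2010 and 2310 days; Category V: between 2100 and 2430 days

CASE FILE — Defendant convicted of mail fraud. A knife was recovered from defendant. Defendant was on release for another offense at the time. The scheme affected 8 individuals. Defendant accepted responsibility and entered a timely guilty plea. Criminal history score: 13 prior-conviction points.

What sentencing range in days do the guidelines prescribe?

2010-2310 days

Base offense level for mail fraud: 14.
§1 applies: 14 + 3 = 17.
§2 applies (level before this adjustment is 17 ≥ 12, so +2): 17 + 2 = 19.
§3 applies: 19 + 3 = 22.
§6 does not apply.
§7 applies: 22 − 3 = 19.
Level 19 exceeds the maximum of 17; capped at 17.
Final offense level: 17.
Criminal history: 13 prior points → Category IV (13-15).
Level 17 falls in the 15-17 band.
Grid: Level 15-17 × Category IV = 2010-2310 days.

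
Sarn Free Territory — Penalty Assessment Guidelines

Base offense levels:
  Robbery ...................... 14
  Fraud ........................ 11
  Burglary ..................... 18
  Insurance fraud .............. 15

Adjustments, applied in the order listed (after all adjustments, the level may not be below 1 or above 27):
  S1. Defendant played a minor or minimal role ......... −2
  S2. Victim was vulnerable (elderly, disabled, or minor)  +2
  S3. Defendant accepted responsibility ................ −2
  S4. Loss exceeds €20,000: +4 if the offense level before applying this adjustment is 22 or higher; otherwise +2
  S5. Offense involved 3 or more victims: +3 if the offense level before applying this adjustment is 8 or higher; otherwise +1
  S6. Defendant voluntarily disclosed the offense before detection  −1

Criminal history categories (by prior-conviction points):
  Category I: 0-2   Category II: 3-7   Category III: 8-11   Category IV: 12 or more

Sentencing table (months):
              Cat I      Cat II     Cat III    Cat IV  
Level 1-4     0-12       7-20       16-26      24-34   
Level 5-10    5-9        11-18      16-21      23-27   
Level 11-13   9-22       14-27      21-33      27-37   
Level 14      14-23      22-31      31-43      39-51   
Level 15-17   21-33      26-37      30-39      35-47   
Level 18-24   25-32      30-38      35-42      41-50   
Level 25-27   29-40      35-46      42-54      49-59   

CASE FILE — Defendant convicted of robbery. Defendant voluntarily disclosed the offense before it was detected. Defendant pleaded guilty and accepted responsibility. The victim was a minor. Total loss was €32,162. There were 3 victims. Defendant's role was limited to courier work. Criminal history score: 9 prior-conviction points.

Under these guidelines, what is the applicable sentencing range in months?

30-39 months

Base offense level for robbery: 14.
S1 applies: 14 − 2 = 12.
S2 applies: 12 + 2 = 14.
S3 applies: 14 − 2 = 12.
S4 applies (level before this adjustment is 12 < 22, so +2): 12 + 2 = 14.
S5 applies (level before this adjustment is 14 ≥ 8, so +3): 14 + 3 = 17.
S6 applies: 17 − 1 = 16.
Final offense level: 16.
Criminal history: 9 prior points → Category III (8-11).
Level 16 falls in the 15-17 band.
Grid: Level 15-17 × Category III = 30-39 months.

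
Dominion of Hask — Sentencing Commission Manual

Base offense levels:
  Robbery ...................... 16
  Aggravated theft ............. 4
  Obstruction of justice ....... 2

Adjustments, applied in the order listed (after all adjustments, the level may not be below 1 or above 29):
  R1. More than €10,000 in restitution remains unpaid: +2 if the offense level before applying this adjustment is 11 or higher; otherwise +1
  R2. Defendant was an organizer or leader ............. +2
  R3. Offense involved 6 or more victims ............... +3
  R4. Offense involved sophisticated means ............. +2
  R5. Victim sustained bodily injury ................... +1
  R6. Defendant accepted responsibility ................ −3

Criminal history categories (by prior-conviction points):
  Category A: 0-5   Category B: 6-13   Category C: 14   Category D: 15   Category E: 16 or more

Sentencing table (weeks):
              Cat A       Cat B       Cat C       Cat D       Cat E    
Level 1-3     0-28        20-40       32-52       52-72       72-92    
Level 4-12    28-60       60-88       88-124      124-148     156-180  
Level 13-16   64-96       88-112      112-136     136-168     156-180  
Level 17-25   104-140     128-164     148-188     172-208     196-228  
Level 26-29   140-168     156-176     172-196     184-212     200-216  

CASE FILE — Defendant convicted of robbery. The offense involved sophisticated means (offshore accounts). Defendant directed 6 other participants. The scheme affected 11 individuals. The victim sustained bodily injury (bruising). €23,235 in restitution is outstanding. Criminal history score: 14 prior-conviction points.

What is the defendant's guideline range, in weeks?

172-196 weeks

Base offense level for robbery: 16.
R1 applies (level before this adjustment is 16 ≥ 11, so +2): 16 + 2 = 18.
R2 applies: 18 + 2 = 20.
R3 applies: 20 + 3 = 23.
R4 applies: 23 + 2 = 25.
R5 applies: 25 + 1 = 26.
R6 does not apply.
Final offense level: 26.
Criminal history: 14 prior points → Category C (14).
Level 26 falls in the 26-29 band.
Grid: Level 26-29 × Category C = 172-196 weeks.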